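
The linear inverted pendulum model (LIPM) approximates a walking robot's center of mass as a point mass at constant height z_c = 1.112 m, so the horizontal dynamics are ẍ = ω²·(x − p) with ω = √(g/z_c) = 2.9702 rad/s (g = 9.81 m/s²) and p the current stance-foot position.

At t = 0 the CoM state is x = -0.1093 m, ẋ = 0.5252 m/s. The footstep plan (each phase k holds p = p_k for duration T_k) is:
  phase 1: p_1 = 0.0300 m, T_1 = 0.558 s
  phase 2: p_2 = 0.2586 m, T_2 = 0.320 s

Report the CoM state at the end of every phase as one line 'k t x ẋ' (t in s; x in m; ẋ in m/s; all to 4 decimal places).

phase 1: p=0.0300, T=0.558, ωT=1.657372, cosh=2.718072, sinh=2.527433; start (x,ẋ)=(-0.109300, 0.525200) → end (x,ẋ)=(0.098281, 0.381809)
phase 2: p=0.2586, T=0.320, ωT=0.950464, cosh=1.486736, sinh=1.100174; start (x,ẋ)=(0.098281, 0.381809) → end (x,ẋ)=(0.161672, 0.043769)

1 0.5580 0.0983 0.3818
2 0.8780 0.1617 0.0438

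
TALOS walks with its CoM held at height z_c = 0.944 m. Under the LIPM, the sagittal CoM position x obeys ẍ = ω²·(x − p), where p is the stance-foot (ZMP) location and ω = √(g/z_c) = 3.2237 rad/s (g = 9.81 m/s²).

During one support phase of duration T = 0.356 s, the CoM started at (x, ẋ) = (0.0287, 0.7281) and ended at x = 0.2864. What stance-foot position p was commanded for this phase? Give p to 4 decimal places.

ωT = 3.2237·0.356 = 1.147637; cosh(ωT) = 1.734063, sinh(ωT) = 1.416677
x(T) = p + (x₀−p)·cosh(ωT) + (ẋ₀/ω)·sinh(ωT) ⇒ p·(1 − cosh) = x(T) − x₀·cosh − (ẋ₀/ω)·sinh
numerator   = 0.2864 − (0.0287)·1.734063 − (0.7281/3.2237)·1.416677 = -0.083336
denominator = 1 − 1.734063 = -0.734063
p = -0.083336 / -0.734063 = 0.1135

p = 0.1135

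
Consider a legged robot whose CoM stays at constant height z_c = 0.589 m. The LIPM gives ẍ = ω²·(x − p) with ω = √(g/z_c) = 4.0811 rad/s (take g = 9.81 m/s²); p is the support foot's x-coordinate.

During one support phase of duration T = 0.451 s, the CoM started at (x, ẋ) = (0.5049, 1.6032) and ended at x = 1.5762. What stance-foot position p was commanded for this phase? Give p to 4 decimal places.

p = 0.5654

ωT = 4.0811·0.451 = 1.840576; cosh(ωT) = 3.229446, sinh(ωT) = 3.070720
x(T) = p + (x₀−p)·cosh(ωT) + (ẋ₀/ω)·sinh(ωT) ⇒ p·(1 − cosh) = x(T) − x₀·cosh − (ẋ₀/ω)·sinh
numerator   = 1.5762 − (0.5049)·3.229446 − (1.6032/4.0811)·3.070720 = -1.260635
denominator = 1 − 3.229446 = -2.229446
p = -1.260635 / -2.229446 = 0.5654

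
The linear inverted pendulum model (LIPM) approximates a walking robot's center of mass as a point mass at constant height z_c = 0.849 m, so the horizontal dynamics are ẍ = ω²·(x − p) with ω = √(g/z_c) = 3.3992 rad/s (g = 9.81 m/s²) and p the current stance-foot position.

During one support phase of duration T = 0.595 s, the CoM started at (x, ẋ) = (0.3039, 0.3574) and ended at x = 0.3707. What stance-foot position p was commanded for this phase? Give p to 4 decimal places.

ωT = 3.3992·0.595 = 2.022524; cosh(ωT) = 3.844848, sinh(ωT) = 3.712527
x(T) = p + (x₀−p)·cosh(ωT) + (ẋ₀/ω)·sinh(ωT) ⇒ p·(1 − cosh) = x(T) − x₀·cosh − (ẋ₀/ω)·sinh
numerator   = 0.3707 − (0.3039)·3.844848 − (0.3574/3.3992)·3.712527 = -1.188093
denominator = 1 − 3.844848 = -2.844848
p = -1.188093 / -2.844848 = 0.4176

p = 0.4176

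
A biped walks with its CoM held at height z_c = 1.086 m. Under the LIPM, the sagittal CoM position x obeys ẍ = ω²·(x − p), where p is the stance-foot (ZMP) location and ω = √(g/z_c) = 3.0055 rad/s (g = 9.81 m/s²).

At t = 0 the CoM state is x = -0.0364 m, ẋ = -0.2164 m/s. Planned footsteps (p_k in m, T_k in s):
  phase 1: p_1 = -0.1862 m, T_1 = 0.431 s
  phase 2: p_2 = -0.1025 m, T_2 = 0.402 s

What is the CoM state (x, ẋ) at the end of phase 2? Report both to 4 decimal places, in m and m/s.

phase 1: p=-0.1862, T=0.431, ωT=1.295370, cosh=1.963073, sinh=1.689276; start (x,ẋ)=(-0.036400, -0.216400) → end (x,ẋ)=(-0.013762, 0.335744)
phase 2: p=-0.1025, T=0.402, ωT=1.208211, cosh=1.823111, sinh=1.524380; start (x,ẋ)=(-0.013762, 0.335744) → end (x,ẋ)=(0.229568, 1.018654)

x = 0.2296, ẋ = 1.0187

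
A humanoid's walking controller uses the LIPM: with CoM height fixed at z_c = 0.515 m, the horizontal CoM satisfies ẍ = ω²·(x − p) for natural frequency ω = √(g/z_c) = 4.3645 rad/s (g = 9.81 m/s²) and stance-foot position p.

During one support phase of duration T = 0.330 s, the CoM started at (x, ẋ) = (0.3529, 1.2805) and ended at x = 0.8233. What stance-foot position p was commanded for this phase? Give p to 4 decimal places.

ωT = 4.3645·0.330 = 1.440285; cosh(ωT) = 2.229380, sinh(ωT) = 1.992519
x(T) = p + (x₀−p)·cosh(ωT) + (ẋ₀/ω)·sinh(ωT) ⇒ p·(1 − cosh) = x(T) − x₀·cosh − (ẋ₀/ω)·sinh
numerator   = 0.8233 − (0.3529)·2.229380 − (1.2805/4.3645)·1.992519 = -0.548033
denominator = 1 − 2.229380 = -1.229380
p = -0.548033 / -1.229380 = 0.4458

p = 0.4458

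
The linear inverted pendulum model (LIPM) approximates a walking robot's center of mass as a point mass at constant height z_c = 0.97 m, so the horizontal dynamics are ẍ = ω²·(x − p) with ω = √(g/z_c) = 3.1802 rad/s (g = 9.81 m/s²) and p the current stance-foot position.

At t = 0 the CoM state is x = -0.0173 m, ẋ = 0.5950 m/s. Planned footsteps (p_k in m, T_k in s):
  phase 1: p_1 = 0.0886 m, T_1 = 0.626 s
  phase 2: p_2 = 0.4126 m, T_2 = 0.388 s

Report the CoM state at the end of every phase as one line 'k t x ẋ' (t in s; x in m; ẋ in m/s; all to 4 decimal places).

phase 1: p=0.0886, T=0.626, ωT=1.990805, cosh=3.729006, sinh=3.592421; start (x,ẋ)=(-0.017300, 0.595000) → end (x,ẋ)=(0.365823, 1.008892)
phase 2: p=0.4126, T=0.388, ωT=1.233918, cosh=1.862904, sinh=1.571755; start (x,ẋ)=(0.365823, 1.008892) → end (x,ẋ)=(0.824084, 1.645653)

1 0.6260 0.3658 1.0089
2 1.0140 0.8241 1.6457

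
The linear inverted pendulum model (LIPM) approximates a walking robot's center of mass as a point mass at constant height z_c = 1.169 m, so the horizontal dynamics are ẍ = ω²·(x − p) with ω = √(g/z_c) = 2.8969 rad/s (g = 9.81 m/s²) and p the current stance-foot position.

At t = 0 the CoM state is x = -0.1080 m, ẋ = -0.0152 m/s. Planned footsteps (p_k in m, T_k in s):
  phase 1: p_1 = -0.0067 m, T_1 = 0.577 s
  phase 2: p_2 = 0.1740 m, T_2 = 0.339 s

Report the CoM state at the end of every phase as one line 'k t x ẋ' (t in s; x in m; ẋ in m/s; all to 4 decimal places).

1 0.5770 -0.2992 -0.7949
2 0.9160 -0.8612 -2.7831

phase 1: p=-0.0067, T=0.577, ωT=1.671511, cosh=2.754082, sinh=2.566120; start (x,ẋ)=(-0.108000, -0.015200) → end (x,ẋ)=(-0.299153, -0.794905)
phase 2: p=0.1740, T=0.339, ωT=0.982049, cosh=1.522232, sinh=1.147689; start (x,ẋ)=(-0.299153, -0.794905) → end (x,ẋ)=(-0.861173, -2.783141)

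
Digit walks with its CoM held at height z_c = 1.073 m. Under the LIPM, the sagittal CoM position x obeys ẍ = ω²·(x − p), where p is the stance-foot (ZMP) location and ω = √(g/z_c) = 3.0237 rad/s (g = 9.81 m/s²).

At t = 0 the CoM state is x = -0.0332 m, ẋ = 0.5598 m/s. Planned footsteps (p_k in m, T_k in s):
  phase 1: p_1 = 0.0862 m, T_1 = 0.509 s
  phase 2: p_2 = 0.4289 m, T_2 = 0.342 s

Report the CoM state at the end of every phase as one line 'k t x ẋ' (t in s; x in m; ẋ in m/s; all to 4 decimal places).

1 0.5090 0.2067 0.5620
2 0.8510 0.3052 0.0648

phase 1: p=0.0862, T=0.509, ωT=1.539063, cosh=2.437403, sinh=2.222820; start (x,ẋ)=(-0.033200, 0.559800) → end (x,ẋ)=(0.206701, 0.561954)
phase 2: p=0.4289, T=0.342, ωT=1.034105, cosh=1.584067, sinh=1.228522; start (x,ẋ)=(0.206701, 0.561954) → end (x,ẋ)=(0.305243, 0.064774)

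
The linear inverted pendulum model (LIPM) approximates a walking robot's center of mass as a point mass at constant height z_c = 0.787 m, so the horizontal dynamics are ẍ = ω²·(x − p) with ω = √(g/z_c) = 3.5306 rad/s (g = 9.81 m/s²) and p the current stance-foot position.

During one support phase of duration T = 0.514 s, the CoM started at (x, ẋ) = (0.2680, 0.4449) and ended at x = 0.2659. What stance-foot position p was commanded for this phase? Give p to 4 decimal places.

p = 0.4440

ωT = 3.5306·0.514 = 1.814728; cosh(ωT) = 3.151145, sinh(ωT) = 2.988263
x(T) = p + (x₀−p)·cosh(ωT) + (ẋ₀/ω)·sinh(ωT) ⇒ p·(1 − cosh) = x(T) − x₀·cosh − (ẋ₀/ω)·sinh
numerator   = 0.2659 − (0.2680)·3.151145 − (0.4449/3.5306)·2.988263 = -0.955166
denominator = 1 − 3.151145 = -2.151145
p = -0.955166 / -2.151145 = 0.4440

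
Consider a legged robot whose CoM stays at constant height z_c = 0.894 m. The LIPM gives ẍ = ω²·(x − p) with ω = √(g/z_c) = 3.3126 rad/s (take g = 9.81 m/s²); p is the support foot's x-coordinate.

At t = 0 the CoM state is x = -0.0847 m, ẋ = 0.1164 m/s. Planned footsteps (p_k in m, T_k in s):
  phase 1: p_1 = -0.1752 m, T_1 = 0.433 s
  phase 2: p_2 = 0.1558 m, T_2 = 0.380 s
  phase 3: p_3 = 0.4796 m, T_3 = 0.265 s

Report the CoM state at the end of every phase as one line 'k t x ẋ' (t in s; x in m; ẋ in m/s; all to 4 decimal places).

1 0.4330 0.0950 0.8515
2 0.8130 0.4563 1.2943
3 1.0780 0.8355 1.7490

phase 1: p=-0.1752, T=0.433, ωT=1.434356, cosh=2.217605, sinh=1.979336; start (x,ẋ)=(-0.084700, 0.116400) → end (x,ẋ)=(0.095044, 0.851515)
phase 2: p=0.1558, T=0.380, ωT=1.258788, cosh=1.902575, sinh=1.618577; start (x,ẋ)=(0.095044, 0.851515) → end (x,ẋ)=(0.456268, 1.294317)
phase 3: p=0.4796, T=0.265, ωT=0.877839, cosh=1.410688, sinh=0.995008; start (x,ẋ)=(0.456268, 1.294317) → end (x,ẋ)=(0.835461, 1.748973)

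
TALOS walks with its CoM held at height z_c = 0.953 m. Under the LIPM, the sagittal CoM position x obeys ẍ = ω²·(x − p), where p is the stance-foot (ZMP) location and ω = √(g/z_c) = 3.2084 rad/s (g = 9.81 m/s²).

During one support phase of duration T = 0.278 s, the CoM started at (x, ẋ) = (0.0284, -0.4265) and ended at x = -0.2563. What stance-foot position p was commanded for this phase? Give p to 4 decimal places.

ωT = 3.2084·0.278 = 0.891935; cosh(ωT) = 1.424854, sinh(ωT) = 1.014992
x(T) = p + (x₀−p)·cosh(ωT) + (ẋ₀/ω)·sinh(ωT) ⇒ p·(1 − cosh) = x(T) − x₀·cosh − (ẋ₀/ω)·sinh
numerator   = -0.2563 − (0.0284)·1.424854 − (-0.4265/3.2084)·1.014992 = -0.161841
denominator = 1 − 1.424854 = -0.424854
p = -0.161841 / -0.424854 = 0.3809

p = 0.3809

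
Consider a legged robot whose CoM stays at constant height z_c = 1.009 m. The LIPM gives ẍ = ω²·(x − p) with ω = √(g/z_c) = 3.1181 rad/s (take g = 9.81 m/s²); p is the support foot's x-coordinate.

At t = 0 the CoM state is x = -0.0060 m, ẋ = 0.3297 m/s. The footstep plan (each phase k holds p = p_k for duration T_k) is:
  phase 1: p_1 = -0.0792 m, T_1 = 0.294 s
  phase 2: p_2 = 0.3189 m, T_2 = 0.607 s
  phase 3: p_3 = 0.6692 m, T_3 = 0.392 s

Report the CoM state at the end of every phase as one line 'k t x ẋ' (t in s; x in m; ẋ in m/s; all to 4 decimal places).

1 0.2940 0.1381 0.7180
2 0.9010 0.4520 0.6081
3 1.2930 0.5708 0.0719

phase 1: p=-0.0792, T=0.294, ωT=0.916721, cosh=1.450452, sinh=1.050625; start (x,ẋ)=(-0.006000, 0.329700) → end (x,ẋ)=(0.138063, 0.718014)
phase 2: p=0.3189, T=0.607, ωT=1.892687, cosh=3.393922, sinh=3.243255; start (x,ẋ)=(0.138063, 0.718014) → end (x,ẋ)=(0.451989, 0.608120)
phase 3: p=0.6692, T=0.392, ωT=1.222295, cosh=1.844762, sinh=1.550209; start (x,ẋ)=(0.451989, 0.608120) → end (x,ẋ)=(0.570833, 0.071902)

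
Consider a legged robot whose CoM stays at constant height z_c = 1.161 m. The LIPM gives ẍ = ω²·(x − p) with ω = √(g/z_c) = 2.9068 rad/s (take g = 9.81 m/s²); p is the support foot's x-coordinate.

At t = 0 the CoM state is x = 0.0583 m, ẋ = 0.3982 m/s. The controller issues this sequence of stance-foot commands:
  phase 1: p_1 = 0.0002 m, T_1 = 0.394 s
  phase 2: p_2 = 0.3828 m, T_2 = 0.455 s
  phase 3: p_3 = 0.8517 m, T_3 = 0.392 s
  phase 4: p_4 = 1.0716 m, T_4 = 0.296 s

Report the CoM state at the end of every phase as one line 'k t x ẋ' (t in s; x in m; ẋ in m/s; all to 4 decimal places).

1 0.3940 0.2943 0.9277
2 0.8490 0.7613 1.4159
3 1.2410 1.3791 2.0703
4 1.5370 2.1914 3.7527

phase 1: p=0.0002, T=0.394, ωT=1.145279, cosh=1.730727, sinh=1.412592; start (x,ẋ)=(0.058300, 0.398200) → end (x,ẋ)=(0.294265, 0.927741)
phase 2: p=0.3828, T=0.455, ωT=1.322594, cosh=2.009794, sinh=1.743351; start (x,ẋ)=(0.294265, 0.927741) → end (x,ẋ)=(0.761275, 1.415911)
phase 3: p=0.8517, T=0.392, ωT=1.139466, cosh=1.722544, sinh=1.402554; start (x,ẋ)=(0.761275, 1.415911) → end (x,ẋ)=(1.379127, 2.070310)
phase 4: p=1.0716, T=0.296, ωT=0.860413, cosh=1.393562, sinh=0.970574; start (x,ẋ)=(1.379127, 2.070310) → end (x,ẋ)=(2.191430, 3.752720)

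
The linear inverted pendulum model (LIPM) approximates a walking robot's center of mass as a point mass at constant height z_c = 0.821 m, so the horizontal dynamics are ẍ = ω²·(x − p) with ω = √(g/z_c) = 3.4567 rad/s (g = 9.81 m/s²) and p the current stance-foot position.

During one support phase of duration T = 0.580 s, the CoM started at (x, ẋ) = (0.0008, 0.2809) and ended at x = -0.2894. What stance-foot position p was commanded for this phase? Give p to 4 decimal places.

p = 0.2117

ωT = 3.4567·0.580 = 2.004886; cosh(ωT) = 3.779962, sinh(ωT) = 3.645286
x(T) = p + (x₀−p)·cosh(ωT) + (ẋ₀/ω)·sinh(ωT) ⇒ p·(1 − cosh) = x(T) − x₀·cosh − (ẋ₀/ω)·sinh
numerator   = -0.2894 − (0.0008)·3.779962 − (0.2809/3.4567)·3.645286 = -0.588649
denominator = 1 − 3.779962 = -2.779962
p = -0.588649 / -2.779962 = 0.2117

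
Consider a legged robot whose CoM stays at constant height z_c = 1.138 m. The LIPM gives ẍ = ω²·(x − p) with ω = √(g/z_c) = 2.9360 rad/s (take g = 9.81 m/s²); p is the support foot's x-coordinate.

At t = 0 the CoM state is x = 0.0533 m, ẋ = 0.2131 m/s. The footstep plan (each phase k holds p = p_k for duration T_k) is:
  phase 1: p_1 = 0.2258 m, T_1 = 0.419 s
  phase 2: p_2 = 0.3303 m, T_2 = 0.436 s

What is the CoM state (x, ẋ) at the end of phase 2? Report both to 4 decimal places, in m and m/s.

x = -0.4970, ẋ = -2.2853

phase 1: p=0.2258, T=0.419, ωT=1.230184, cosh=1.857049, sinh=1.564810; start (x,ẋ)=(0.053300, 0.213100) → end (x,ẋ)=(0.019036, -0.396777)
phase 2: p=0.3303, T=0.436, ωT=1.280096, cosh=1.937498, sinh=1.659487; start (x,ẋ)=(0.019036, -0.396777) → end (x,ẋ)=(-0.497040, -2.285313)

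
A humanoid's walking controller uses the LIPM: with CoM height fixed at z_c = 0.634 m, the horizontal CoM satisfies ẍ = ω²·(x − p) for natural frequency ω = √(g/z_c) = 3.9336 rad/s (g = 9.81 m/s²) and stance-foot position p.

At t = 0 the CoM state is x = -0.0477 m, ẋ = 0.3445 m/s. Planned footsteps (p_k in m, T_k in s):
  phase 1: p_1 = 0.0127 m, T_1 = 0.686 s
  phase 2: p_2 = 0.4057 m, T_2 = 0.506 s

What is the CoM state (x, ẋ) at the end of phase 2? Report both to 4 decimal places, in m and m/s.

x = 0.4176, ẋ = 0.2636

phase 1: p=0.0127, T=0.686, ωT=2.698450, cosh=7.461995, sinh=7.394685; start (x,ẋ)=(-0.047700, 0.344500) → end (x,ẋ)=(0.209613, 0.813758)
phase 2: p=0.4057, T=0.506, ωT=1.990402, cosh=3.727556, sinh=3.590916; start (x,ẋ)=(0.209613, 0.813758) → end (x,ẋ)=(0.417641, 0.263559)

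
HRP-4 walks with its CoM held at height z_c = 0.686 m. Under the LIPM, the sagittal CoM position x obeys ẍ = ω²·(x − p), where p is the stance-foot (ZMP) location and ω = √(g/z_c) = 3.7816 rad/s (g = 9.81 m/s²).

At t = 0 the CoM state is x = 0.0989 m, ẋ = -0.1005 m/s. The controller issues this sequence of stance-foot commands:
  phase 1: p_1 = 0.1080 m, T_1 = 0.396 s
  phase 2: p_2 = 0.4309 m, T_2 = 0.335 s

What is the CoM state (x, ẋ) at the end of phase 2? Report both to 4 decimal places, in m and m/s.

phase 1: p=0.1080, T=0.396, ωT=1.497514, cosh=2.347123, sinh=2.123437; start (x,ẋ)=(0.098900, -0.100500) → end (x,ẋ)=(0.030209, -0.308959)
phase 2: p=0.4309, T=0.335, ωT=1.266836, cosh=1.915663, sinh=1.633941; start (x,ẋ)=(0.030209, -0.308959) → end (x,ẋ)=(-0.470183, -3.067697)

x = -0.4702, ẋ = -3.0677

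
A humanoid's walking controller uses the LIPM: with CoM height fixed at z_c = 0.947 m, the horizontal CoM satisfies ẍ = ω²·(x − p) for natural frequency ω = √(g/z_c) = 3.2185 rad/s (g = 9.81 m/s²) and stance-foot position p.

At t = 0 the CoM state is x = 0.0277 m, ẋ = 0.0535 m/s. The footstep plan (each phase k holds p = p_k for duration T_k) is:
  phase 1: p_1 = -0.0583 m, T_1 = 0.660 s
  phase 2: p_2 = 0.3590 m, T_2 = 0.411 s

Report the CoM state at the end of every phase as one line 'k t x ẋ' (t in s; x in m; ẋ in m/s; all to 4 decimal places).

1 0.6600 0.3751 1.3683
2 1.0710 1.1328 2.8411

phase 1: p=-0.0583, T=0.660, ωT=2.124210, cosh=4.242906, sinh=4.123379; start (x,ẋ)=(0.027700, 0.053500) → end (x,ẋ)=(0.375131, 1.368310)
phase 2: p=0.3590, T=0.411, ωT=1.322804, cosh=2.010159, sinh=1.743772; start (x,ẋ)=(0.375131, 1.368310) → end (x,ẋ)=(1.132772, 2.841055)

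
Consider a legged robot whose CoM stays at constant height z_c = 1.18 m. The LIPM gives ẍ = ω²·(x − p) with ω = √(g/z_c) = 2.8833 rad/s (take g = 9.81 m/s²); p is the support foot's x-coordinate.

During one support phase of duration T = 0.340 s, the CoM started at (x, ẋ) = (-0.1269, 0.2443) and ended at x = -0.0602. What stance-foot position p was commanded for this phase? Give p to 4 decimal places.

p = -0.0686

ωT = 2.8833·0.340 = 0.980322; cosh(ωT) = 1.520252, sinh(ωT) = 1.145062
x(T) = p + (x₀−p)·cosh(ωT) + (ẋ₀/ω)·sinh(ωT) ⇒ p·(1 − cosh) = x(T) − x₀·cosh − (ẋ₀/ω)·sinh
numerator   = -0.0602 − (-0.1269)·1.520252 − (0.2443/2.8833)·1.145062 = 0.035700
denominator = 1 − 1.520252 = -0.520252
p = 0.035700 / -0.520252 = -0.0686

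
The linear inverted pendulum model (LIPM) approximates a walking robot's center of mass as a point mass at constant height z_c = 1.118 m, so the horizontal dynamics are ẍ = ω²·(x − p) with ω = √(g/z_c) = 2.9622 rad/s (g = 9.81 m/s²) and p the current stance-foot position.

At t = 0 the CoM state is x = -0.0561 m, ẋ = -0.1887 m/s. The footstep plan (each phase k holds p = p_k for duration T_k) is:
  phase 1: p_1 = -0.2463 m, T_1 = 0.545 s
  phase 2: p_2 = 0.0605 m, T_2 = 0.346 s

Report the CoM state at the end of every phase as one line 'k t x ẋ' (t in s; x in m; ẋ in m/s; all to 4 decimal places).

1 0.5450 0.0968 0.8666
2 0.8910 0.4727 1.4935

phase 1: p=-0.2463, T=0.545, ωT=1.614399, cosh=2.611939, sinh=2.412928; start (x,ẋ)=(-0.056100, -0.188700) → end (x,ẋ)=(0.096781, 0.866596)
phase 2: p=0.0605, T=0.346, ωT=1.024921, cosh=1.572850, sinh=1.214026; start (x,ẋ)=(0.096781, 0.866596) → end (x,ẋ)=(0.472729, 1.493499)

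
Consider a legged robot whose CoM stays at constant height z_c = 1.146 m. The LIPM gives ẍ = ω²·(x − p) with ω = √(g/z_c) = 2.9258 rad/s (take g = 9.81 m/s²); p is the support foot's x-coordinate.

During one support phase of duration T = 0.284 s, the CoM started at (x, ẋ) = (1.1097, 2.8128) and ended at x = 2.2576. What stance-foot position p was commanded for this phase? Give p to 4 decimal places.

p = 0.4151

ωT = 2.9258·0.284 = 0.830927; cosh(ωT) = 1.365546, sinh(ωT) = 0.929900
x(T) = p + (x₀−p)·cosh(ωT) + (ẋ₀/ω)·sinh(ωT) ⇒ p·(1 − cosh) = x(T) − x₀·cosh − (ẋ₀/ω)·sinh
numerator   = 2.2576 − (1.1097)·1.365546 − (2.8128/2.9258)·0.929900 = -0.151732
denominator = 1 − 1.365546 = -0.365546
p = -0.151732 / -0.365546 = 0.4151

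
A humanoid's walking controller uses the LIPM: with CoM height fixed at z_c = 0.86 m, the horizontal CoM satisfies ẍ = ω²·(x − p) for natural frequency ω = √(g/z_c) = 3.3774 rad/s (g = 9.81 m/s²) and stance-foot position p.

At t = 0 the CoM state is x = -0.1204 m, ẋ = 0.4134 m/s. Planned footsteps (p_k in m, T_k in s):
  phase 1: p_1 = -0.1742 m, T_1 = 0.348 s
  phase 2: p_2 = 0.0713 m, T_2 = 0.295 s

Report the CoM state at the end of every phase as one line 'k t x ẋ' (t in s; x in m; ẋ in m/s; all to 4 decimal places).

phase 1: p=-0.1742, T=0.348, ωT=1.175335, cosh=1.773972, sinh=1.465257; start (x,ẋ)=(-0.120400, 0.413400) → end (x,ẋ)=(0.100590, 0.999603)
phase 2: p=0.0713, T=0.295, ωT=0.996333, cosh=1.538782, sinh=1.169551; start (x,ẋ)=(0.100590, 0.999603) → end (x,ẋ)=(0.462520, 1.653867)

1 0.3480 0.1006 0.9996
2 0.6430 0.4625 1.6539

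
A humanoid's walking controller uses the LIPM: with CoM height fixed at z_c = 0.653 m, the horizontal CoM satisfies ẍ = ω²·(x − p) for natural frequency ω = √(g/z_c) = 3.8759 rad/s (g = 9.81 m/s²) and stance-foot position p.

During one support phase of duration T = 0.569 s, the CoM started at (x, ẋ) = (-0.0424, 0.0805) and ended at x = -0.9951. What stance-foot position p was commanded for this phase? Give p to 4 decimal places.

p = 0.2487

ωT = 3.8759·0.569 = 2.205387; cosh(ωT) = 4.591986, sinh(ωT) = 4.481778
x(T) = p + (x₀−p)·cosh(ωT) + (ẋ₀/ω)·sinh(ωT) ⇒ p·(1 − cosh) = x(T) − x₀·cosh − (ẋ₀/ω)·sinh
numerator   = -0.9951 − (-0.0424)·4.591986 − (0.0805/3.8759)·4.481778 = -0.893484
denominator = 1 − 4.591986 = -3.591986
p = -0.893484 / -3.591986 = 0.2487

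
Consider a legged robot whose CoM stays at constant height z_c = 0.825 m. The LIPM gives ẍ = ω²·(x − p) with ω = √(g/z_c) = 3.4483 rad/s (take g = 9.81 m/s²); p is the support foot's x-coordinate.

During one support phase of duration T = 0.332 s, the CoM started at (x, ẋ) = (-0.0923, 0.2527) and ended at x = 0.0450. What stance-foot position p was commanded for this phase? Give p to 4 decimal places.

ωT = 3.4483·0.332 = 1.144836; cosh(ωT) = 1.730101, sinh(ωT) = 1.411824
x(T) = p + (x₀−p)·cosh(ωT) + (ẋ₀/ω)·sinh(ωT) ⇒ p·(1 − cosh) = x(T) − x₀·cosh − (ẋ₀/ω)·sinh
numerator   = 0.0450 − (-0.0923)·1.730101 − (0.2527/3.4483)·1.411824 = 0.101226
denominator = 1 − 1.730101 = -0.730101
p = 0.101226 / -0.730101 = -0.1386

p = -0.1386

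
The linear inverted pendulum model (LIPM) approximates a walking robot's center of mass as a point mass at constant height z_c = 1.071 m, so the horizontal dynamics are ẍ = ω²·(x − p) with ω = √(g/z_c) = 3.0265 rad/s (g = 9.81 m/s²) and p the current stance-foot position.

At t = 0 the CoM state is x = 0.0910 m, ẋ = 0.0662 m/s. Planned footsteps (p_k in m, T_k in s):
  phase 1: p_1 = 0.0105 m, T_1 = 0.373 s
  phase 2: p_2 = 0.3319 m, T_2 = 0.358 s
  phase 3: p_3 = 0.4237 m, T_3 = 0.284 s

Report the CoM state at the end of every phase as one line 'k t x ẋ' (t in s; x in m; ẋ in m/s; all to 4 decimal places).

phase 1: p=0.0105, T=0.373, ωT=1.128885, cosh=1.707800, sinh=1.384406; start (x,ẋ)=(0.091000, 0.066200) → end (x,ẋ)=(0.178260, 0.450344)
phase 2: p=0.3319, T=0.358, ωT=1.083487, cosh=1.646689, sinh=1.308276; start (x,ẋ)=(0.178260, 0.450344) → end (x,ẋ)=(0.273574, 0.133237)
phase 3: p=0.4237, T=0.284, ωT=0.859526, cosh=1.392702, sinh=0.969339; start (x,ẋ)=(0.273574, 0.133237) → end (x,ẋ)=(0.257292, -0.254867)

1 0.3730 0.1783 0.4503
2 0.7310 0.2736 0.1332
3 1.0150 0.2573 -0.2549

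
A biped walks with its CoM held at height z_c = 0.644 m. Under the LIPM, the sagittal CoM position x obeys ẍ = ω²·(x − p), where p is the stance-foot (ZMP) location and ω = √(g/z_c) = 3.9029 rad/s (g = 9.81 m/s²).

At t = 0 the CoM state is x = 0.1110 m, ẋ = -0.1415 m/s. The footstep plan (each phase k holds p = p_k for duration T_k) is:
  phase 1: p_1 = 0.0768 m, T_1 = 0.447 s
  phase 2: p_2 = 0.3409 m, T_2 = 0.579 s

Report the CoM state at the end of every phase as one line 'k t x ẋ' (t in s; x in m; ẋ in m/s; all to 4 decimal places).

1 0.4470 0.0771 -0.0470
2 1.0260 -0.9938 -5.1065

phase 1: p=0.0768, T=0.447, ωT=1.744596, cosh=2.949153, sinh=2.774437; start (x,ẋ)=(0.111000, -0.141500) → end (x,ẋ)=(0.077074, -0.046976)
phase 2: p=0.3409, T=0.579, ωT=2.259779, cosh=4.842673, sinh=4.738299; start (x,ẋ)=(0.077074, -0.046976) → end (x,ẋ)=(-0.993756, -5.106458)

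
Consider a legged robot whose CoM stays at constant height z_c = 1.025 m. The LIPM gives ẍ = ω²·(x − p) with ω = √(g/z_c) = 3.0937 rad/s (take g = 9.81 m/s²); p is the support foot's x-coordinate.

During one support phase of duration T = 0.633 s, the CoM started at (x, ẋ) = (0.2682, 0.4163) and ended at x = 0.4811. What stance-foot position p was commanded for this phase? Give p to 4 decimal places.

p = 0.3655

ωT = 3.0937·0.633 = 1.958312; cosh(ωT) = 3.614225, sinh(ωT) = 3.473129
x(T) = p + (x₀−p)·cosh(ωT) + (ẋ₀/ω)·sinh(ωT) ⇒ p·(1 − cosh) = x(T) − x₀·cosh − (ẋ₀/ω)·sinh
numerator   = 0.4811 − (0.2682)·3.614225 − (0.4163/3.0937)·3.473129 = -0.955593
denominator = 1 − 3.614225 = -2.614225
p = -0.955593 / -2.614225 = 0.3655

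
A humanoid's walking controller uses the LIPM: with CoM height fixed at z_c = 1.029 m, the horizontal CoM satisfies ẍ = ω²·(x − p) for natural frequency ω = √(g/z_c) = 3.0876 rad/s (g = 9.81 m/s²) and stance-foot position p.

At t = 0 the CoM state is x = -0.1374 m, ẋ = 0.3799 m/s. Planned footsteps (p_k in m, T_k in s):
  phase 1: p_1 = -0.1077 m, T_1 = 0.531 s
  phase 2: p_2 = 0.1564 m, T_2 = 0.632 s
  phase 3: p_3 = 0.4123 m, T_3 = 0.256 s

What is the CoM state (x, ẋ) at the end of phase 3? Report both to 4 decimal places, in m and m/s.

phase 1: p=-0.1077, T=0.531, ωT=1.639516, cosh=2.673373, sinh=2.479299; start (x,ẋ)=(-0.137400, 0.379900) → end (x,ẋ)=(0.117955, 0.788259)
phase 2: p=0.1564, T=0.632, ωT=1.951363, cosh=3.590178, sinh=3.448098; start (x,ẋ)=(0.117955, 0.788259) → end (x,ẋ)=(0.898669, 2.420692)
phase 3: p=0.4123, T=0.256, ωT=0.790426, cosh=1.328993, sinh=0.875341; start (x,ẋ)=(0.898669, 2.420692) → end (x,ẋ)=(1.744953, 4.531594)

x = 1.7450, ẋ = 4.5316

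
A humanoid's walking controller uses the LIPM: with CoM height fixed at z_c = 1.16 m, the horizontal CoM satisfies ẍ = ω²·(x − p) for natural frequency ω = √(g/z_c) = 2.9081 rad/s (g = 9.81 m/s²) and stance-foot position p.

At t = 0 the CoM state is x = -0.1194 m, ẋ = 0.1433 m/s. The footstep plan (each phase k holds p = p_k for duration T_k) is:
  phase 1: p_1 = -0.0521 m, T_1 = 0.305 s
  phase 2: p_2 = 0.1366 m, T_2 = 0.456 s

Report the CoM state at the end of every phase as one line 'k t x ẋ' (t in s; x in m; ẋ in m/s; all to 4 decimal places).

1 0.3050 -0.0980 0.0062
2 0.7610 -0.3326 -1.1816

phase 1: p=-0.0521, T=0.305, ωT=0.886970, cosh=1.419833, sinh=1.007931; start (x,ẋ)=(-0.119400, 0.143300) → end (x,ẋ)=(-0.097988, 0.006195)
phase 2: p=0.1366, T=0.456, ωT=1.326094, cosh=2.015907, sinh=1.750395; start (x,ẋ)=(-0.097988, 0.006195) → end (x,ẋ)=(-0.332579, -1.181640)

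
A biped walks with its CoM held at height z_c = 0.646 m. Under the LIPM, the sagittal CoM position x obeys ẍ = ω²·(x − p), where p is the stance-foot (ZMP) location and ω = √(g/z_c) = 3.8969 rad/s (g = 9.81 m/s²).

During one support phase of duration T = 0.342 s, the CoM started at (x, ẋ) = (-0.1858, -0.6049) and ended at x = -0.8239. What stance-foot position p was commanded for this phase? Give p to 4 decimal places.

ωT = 3.8969·0.342 = 1.332740; cosh(ωT) = 2.027585, sinh(ωT) = 1.763832
x(T) = p + (x₀−p)·cosh(ωT) + (ẋ₀/ω)·sinh(ωT) ⇒ p·(1 − cosh) = x(T) − x₀·cosh − (ẋ₀/ω)·sinh
numerator   = -0.8239 − (-0.1858)·2.027585 − (-0.6049/3.8969)·1.763832 = -0.173382
denominator = 1 − 2.027585 = -1.027585
p = -0.173382 / -1.027585 = 0.1687

p = 0.1687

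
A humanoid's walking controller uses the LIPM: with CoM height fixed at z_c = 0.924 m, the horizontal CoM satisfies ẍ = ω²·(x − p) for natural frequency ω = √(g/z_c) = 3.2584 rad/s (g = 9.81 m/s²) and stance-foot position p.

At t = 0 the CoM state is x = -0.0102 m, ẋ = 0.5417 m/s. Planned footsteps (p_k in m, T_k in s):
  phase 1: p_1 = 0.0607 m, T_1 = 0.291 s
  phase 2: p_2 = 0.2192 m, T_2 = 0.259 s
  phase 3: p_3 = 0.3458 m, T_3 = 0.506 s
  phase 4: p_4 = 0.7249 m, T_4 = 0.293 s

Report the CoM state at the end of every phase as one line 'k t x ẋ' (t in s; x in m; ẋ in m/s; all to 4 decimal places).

1 0.2910 0.1378 0.5506
2 0.5500 0.2672 0.5073
3 1.0560 0.5238 0.7266
4 1.3490 0.6717 0.3585

phase 1: p=0.0607, T=0.291, ωT=0.948194, cosh=1.484243, sinh=1.096803; start (x,ẋ)=(-0.010200, 0.541700) → end (x,ẋ)=(0.137808, 0.550630)
phase 2: p=0.2192, T=0.259, ωT=0.843926, cosh=1.377749, sinh=0.947729; start (x,ẋ)=(0.137808, 0.550630) → end (x,ẋ)=(0.267217, 0.507284)
phase 3: p=0.3458, T=0.506, ωT=1.648750, cosh=2.696384, sinh=2.504094; start (x,ẋ)=(0.267217, 0.507284) → end (x,ẋ)=(0.523758, 0.726643)
phase 4: p=0.7249, T=0.293, ωT=0.954711, cosh=1.491422, sinh=1.106498; start (x,ẋ)=(0.523758, 0.726643) → end (x,ẋ)=(0.671669, 0.358532)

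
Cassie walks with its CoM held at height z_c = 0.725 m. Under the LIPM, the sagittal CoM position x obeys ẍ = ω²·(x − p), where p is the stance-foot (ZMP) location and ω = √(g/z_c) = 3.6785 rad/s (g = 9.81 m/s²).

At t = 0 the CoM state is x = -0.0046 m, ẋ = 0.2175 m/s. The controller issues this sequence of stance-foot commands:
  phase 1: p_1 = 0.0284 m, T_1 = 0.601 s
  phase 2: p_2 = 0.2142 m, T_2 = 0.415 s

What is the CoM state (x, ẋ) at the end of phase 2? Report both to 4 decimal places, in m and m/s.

x = 0.3139, ẋ = 0.5232

phase 1: p=0.0284, T=0.601, ωT=2.210778, cosh=4.616216, sinh=4.506600; start (x,ẋ)=(-0.004600, 0.217500) → end (x,ẋ)=(0.142528, 0.456968)
phase 2: p=0.2142, T=0.415, ωT=1.526577, cosh=2.409838, sinh=2.192560; start (x,ẋ)=(0.142528, 0.456968) → end (x,ẋ)=(0.313858, 0.523164)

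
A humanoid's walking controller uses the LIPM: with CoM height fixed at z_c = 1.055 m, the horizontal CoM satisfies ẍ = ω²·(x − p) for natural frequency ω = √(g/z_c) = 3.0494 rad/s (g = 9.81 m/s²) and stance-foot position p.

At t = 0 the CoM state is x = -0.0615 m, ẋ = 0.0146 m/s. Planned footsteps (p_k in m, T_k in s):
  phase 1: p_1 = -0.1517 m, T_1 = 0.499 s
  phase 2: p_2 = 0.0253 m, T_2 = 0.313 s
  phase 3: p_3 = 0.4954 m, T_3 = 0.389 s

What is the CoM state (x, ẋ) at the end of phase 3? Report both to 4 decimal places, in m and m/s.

phase 1: p=-0.1517, T=0.499, ωT=1.521651, cosh=2.399065, sinh=2.180714; start (x,ẋ)=(-0.061500, 0.014600) → end (x,ẋ)=(0.075137, 0.634844)
phase 2: p=0.0253, T=0.313, ωT=0.954462, cosh=1.491146, sinh=1.106127; start (x,ẋ)=(0.075137, 0.634844) → end (x,ẋ)=(0.329894, 1.114746)
phase 3: p=0.4954, T=0.389, ωT=1.186217, cosh=1.790021, sinh=1.484647; start (x,ẋ)=(0.329894, 1.114746) → end (x,ẋ)=(0.741873, 1.246128)

x = 0.7419, ẋ = 1.2461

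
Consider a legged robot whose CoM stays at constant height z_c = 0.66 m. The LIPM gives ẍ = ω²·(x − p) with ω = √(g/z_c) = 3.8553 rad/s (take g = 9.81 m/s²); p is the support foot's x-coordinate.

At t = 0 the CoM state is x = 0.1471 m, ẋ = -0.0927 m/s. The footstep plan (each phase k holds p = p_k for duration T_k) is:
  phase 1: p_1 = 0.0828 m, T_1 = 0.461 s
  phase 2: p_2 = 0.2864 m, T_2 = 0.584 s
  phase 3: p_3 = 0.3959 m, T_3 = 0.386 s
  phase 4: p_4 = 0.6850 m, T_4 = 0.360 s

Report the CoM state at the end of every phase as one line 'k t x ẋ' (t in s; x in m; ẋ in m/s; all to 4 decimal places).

1 0.4610 0.2093 0.4301
2 1.0450 0.4402 0.6695
3 1.4310 0.8639 1.9171
4 1.7910 1.9999 5.3755

phase 1: p=0.0828, T=0.461, ωT=1.777293, cosh=3.041461, sinh=2.872366; start (x,ẋ)=(0.147100, -0.092700) → end (x,ẋ)=(0.209300, 0.430104)
phase 2: p=0.2864, T=0.584, ωT=2.251495, cosh=4.803587, sinh=4.698345; start (x,ẋ)=(0.209300, 0.430104) → end (x,ẋ)=(0.440201, 0.669497)
phase 3: p=0.3959, T=0.386, ωT=1.488146, cosh=2.327333, sinh=2.101542; start (x,ẋ)=(0.440201, 0.669497) → end (x,ẋ)=(0.863950, 1.917074)
phase 4: p=0.6850, T=0.360, ωT=1.387908, cosh=2.128028, sinh=1.878431; start (x,ẋ)=(0.863950, 1.917074) → end (x,ẋ)=(1.999873, 5.375526)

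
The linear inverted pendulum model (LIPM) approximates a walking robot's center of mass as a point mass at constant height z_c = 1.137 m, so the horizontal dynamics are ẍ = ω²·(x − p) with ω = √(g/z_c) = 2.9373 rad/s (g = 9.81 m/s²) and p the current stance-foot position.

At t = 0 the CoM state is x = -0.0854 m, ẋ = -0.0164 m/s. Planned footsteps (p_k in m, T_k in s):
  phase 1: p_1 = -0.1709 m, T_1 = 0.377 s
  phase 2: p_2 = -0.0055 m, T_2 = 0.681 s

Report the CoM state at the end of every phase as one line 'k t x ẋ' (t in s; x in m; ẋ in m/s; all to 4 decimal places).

1 0.3770 -0.0349 0.3110
2 1.0580 0.2679 0.8568

phase 1: p=-0.1709, T=0.377, ωT=1.107362, cosh=1.678397, sinh=1.347968; start (x,ẋ)=(-0.085400, -0.016400) → end (x,ẋ)=(-0.034923, 0.311002)
phase 2: p=-0.0055, T=0.681, ωT=2.000301, cosh=3.763289, sinh=3.627994; start (x,ẋ)=(-0.034923, 0.311002) → end (x,ẋ)=(0.267904, 0.856840)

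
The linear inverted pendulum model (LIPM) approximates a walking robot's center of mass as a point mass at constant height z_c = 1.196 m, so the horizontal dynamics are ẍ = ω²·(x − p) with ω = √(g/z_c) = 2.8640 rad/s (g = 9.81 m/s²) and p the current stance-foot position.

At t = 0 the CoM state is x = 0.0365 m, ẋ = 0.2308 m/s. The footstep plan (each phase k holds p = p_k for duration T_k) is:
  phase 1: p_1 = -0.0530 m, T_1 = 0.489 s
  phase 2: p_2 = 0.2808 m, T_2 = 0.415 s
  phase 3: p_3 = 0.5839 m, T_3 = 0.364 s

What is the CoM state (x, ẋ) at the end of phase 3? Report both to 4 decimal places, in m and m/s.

x = 1.7412, ẋ = 3.7227

phase 1: p=-0.0530, T=0.489, ωT=1.400496, cosh=2.151843, sinh=1.905369; start (x,ẋ)=(0.036500, 0.230800) → end (x,ẋ)=(0.293137, 0.985045)
phase 2: p=0.2808, T=0.415, ωT=1.188560, cosh=1.793505, sinh=1.488846; start (x,ẋ)=(0.293137, 0.985045) → end (x,ẋ)=(0.815001, 1.819289)
phase 3: p=0.5839, T=0.364, ωT=1.042496, cosh=1.594431, sinh=1.241857; start (x,ẋ)=(0.815001, 1.819289) → end (x,ẋ)=(1.741235, 3.722681)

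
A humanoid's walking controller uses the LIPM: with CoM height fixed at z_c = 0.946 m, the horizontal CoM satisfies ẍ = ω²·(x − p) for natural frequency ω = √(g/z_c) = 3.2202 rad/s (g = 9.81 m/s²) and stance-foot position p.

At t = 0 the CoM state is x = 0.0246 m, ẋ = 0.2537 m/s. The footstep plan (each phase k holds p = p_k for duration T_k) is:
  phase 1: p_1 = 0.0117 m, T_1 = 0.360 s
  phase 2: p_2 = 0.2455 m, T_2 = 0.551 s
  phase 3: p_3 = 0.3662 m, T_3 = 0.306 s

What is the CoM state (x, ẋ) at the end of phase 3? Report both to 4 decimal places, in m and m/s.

x = 0.6356, ẋ = 1.0645

phase 1: p=0.0117, T=0.360, ωT=1.159272, cosh=1.750663, sinh=1.436949; start (x,ẋ)=(0.024600, 0.253700) → end (x,ẋ)=(0.147492, 0.503835)
phase 2: p=0.2455, T=0.551, ωT=1.774330, cosh=3.032964, sinh=2.863367; start (x,ẋ)=(0.147492, 0.503835) → end (x,ẋ)=(0.396250, 0.624419)
phase 3: p=0.3662, T=0.306, ωT=0.985381, cosh=1.526065, sinh=1.152768; start (x,ẋ)=(0.396250, 0.624419) → end (x,ẋ)=(0.635588, 1.064454)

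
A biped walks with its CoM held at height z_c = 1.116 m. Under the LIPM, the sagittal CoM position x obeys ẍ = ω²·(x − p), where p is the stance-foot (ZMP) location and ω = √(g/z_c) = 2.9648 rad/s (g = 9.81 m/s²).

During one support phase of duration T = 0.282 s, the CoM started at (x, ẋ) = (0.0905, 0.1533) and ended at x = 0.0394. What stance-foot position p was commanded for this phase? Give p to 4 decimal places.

ωT = 2.9648·0.282 = 0.836074; cosh(ωT) = 1.370349, sinh(ωT) = 0.936940
x(T) = p + (x₀−p)·cosh(ωT) + (ẋ₀/ω)·sinh(ωT) ⇒ p·(1 − cosh) = x(T) − x₀·cosh − (ẋ₀/ω)·sinh
numerator   = 0.0394 − (0.0905)·1.370349 − (0.1533/2.9648)·0.936940 = -0.133063
denominator = 1 − 1.370349 = -0.370349
p = -0.133063 / -0.370349 = 0.3593

p = 0.3593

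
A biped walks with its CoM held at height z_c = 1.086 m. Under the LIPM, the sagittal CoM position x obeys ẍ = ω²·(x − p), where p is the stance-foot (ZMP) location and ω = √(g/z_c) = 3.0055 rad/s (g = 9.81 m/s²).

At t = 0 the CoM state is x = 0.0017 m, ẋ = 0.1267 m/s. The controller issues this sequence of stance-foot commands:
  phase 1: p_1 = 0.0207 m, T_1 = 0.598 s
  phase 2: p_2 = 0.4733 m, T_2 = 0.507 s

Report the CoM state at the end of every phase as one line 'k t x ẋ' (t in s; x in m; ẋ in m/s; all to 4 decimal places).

phase 1: p=0.0207, T=0.598, ωT=1.797289, cosh=3.099508, sinh=2.933761; start (x,ẋ)=(0.001700, 0.126700) → end (x,ẋ)=(0.085485, 0.225177)
phase 2: p=0.4733, T=0.507, ωT=1.523788, cosh=2.403732, sinh=2.185848; start (x,ẋ)=(0.085485, 0.225177) → end (x,ẋ)=(-0.295136, -2.006510)

1 0.5980 0.0855 0.2252
2 1.1050 -0.2951 -2.0065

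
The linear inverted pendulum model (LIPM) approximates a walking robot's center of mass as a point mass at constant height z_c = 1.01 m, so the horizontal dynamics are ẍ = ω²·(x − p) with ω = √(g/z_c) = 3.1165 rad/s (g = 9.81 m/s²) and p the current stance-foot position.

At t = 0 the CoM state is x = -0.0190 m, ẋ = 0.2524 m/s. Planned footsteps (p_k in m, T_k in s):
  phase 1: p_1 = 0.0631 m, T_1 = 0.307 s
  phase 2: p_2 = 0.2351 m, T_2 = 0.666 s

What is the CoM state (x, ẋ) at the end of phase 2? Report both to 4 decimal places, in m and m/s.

x = -0.4765, ẋ = -2.1260

phase 1: p=0.0631, T=0.307, ωT=0.956765, cosh=1.493698, sinh=1.109565; start (x,ẋ)=(-0.019000, 0.252400) → end (x,ẋ)=(0.030329, 0.093111)
phase 2: p=0.2351, T=0.666, ωT=2.075589, cosh=4.047361, sinh=3.921878; start (x,ẋ)=(0.030329, 0.093111) → end (x,ẋ)=(-0.476508, -2.125965)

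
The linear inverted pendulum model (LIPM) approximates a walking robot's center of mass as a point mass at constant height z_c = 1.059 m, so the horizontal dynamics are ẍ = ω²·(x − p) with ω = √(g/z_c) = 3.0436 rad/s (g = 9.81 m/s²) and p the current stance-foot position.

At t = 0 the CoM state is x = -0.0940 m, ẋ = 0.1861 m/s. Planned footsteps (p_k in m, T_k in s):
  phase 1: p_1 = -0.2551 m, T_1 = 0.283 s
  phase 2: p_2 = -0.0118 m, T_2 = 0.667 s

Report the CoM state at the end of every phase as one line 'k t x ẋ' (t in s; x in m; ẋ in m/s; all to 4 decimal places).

phase 1: p=-0.2551, T=0.283, ωT=0.861339, cosh=1.394461, sinh=0.971865; start (x,ẋ)=(-0.094000, 0.186100) → end (x,ẋ)=(0.028972, 0.736038)
phase 2: p=-0.0118, T=0.667, ωT=2.030081, cosh=3.873015, sinh=3.741690; start (x,ẋ)=(0.028972, 0.736038) → end (x,ẋ)=(1.050969, 3.315008)

1 0.2830 0.0290 0.7360
2 0.9500 1.0510 3.3150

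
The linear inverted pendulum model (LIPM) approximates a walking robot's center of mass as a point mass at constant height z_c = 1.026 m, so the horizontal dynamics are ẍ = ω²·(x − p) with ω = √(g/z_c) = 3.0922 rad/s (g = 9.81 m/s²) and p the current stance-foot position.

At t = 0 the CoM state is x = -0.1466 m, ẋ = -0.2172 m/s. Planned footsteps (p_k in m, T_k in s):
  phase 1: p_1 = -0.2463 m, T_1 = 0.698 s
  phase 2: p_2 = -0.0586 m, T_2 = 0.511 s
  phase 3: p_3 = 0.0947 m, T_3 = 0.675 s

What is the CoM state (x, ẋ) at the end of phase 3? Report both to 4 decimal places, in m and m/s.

phase 1: p=-0.2463, T=0.698, ωT=2.158356, cosh=4.386203, sinh=4.270688; start (x,ẋ)=(-0.146600, -0.217200) → end (x,ẋ)=(-0.108974, 0.363937)
phase 2: p=-0.0586, T=0.511, ωT=1.580114, cosh=2.530731, sinh=2.324779; start (x,ẋ)=(-0.108974, 0.363937) → end (x,ẋ)=(0.087532, 0.558904)
phase 3: p=0.0947, T=0.675, ωT=2.087235, cosh=4.093310, sinh=3.969281; start (x,ẋ)=(0.087532, 0.558904) → end (x,ẋ)=(0.782793, 2.199791)

x = 0.7828, ẋ = 2.1998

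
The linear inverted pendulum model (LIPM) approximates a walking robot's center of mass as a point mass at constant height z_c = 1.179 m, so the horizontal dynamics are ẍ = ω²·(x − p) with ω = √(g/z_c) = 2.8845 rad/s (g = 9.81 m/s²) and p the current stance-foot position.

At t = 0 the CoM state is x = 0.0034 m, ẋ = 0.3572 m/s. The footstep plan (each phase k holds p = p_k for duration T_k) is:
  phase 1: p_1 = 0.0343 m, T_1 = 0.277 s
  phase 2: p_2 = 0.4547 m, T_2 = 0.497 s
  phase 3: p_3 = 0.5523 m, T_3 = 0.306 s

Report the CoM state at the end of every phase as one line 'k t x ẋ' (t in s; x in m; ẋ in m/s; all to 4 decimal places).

1 0.2770 0.1028 0.3984
2 0.7740 -0.0520 -1.1245
3 1.0800 -0.6936 -3.3379

phase 1: p=0.0343, T=0.277, ωT=0.799007, cosh=1.336553, sinh=0.886778; start (x,ẋ)=(0.003400, 0.357200) → end (x,ẋ)=(0.102814, 0.398377)
phase 2: p=0.4547, T=0.497, ωT=1.433596, cosh=2.216102, sinh=1.977653; start (x,ẋ)=(0.102814, 0.398377) → end (x,ẋ)=(-0.051982, -1.124502)
phase 3: p=0.5523, T=0.306, ωT=0.882657, cosh=1.415498, sinh=1.001816; start (x,ẋ)=(-0.051982, -1.124502) → end (x,ẋ)=(-0.693612, -3.337949)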